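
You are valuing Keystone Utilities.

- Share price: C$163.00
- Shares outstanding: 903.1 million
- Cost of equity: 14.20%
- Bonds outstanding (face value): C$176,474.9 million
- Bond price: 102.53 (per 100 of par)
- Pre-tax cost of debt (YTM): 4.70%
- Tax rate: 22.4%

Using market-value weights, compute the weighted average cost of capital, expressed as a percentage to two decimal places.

Market value of equity E = 163.0 × 903.1m = 147205.3m. Market value of debt D = 176474.9m × 102.53/100 = 180939.71497m.
Total capital V = 147205.3 + 180939.71497 = 328145.01497.
Equity: weight = 147205.3/328145.01497 = 0.4486; cost = 14.2%.
Bonds outstanding: weight = 180939.71497/328145.01497 = 0.5514; after-tax cost = 4.7% × (1 − 22.4%) = 3.6472%.
WACC = 0.4486 × 14.2000% + 0.5514 × 3.6472% = 8.3812%.

8.38%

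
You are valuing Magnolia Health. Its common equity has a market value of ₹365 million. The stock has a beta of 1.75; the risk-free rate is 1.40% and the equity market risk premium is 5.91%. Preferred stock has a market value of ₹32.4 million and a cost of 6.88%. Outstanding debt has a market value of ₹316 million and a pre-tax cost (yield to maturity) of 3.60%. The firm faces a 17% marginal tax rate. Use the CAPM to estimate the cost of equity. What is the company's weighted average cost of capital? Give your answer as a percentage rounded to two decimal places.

Cost of equity via CAPM: Re = 1.4% + 1.75 × 5.91% = 11.7425%.
Total capital V = 365 + 32.4 + 316 = 713.4.
Equity: weight = 365/713.4 = 0.5116; cost = 11.7425%.
Preferred: weight = 32.4/713.4 = 0.0454; cost = 6.88%.
Debt: weight = 316/713.4 = 0.4429; after-tax cost = 3.6% × (1 − 17%) = 2.9880%.
WACC = 0.5116 × 11.7425% + 0.0454 × 6.8800% + 0.4429 × 2.9880% = 7.6439%.

7.64%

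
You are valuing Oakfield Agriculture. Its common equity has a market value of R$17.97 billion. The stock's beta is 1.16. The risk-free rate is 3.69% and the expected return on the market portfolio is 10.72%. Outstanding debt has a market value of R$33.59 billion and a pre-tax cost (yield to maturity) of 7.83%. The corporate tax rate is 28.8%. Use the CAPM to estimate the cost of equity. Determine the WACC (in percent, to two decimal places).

7.76%

Market risk premium = 10.72% − 3.69% = 7.03%.
Cost of equity via CAPM: Re = 3.69% + 1.16 × 7.03% = 11.8448%.
Total capital V = 17.97 + 33.59 = 51.56.
Equity: weight = 17.97/51.56 = 0.3485; cost = 11.8448%.
Debt: weight = 33.59/51.56 = 0.6515; after-tax cost = 7.83% × (1 − 28.8%) = 5.5750%.
WACC = 0.3485 × 11.8448% + 0.6515 × 5.5750% = 7.7602%.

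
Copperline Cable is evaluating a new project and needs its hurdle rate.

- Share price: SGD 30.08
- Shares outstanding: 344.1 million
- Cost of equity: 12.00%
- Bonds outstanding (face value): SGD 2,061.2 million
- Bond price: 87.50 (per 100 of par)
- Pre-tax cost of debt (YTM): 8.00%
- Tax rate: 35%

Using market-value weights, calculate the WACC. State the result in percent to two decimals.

Market value of equity E = 30.08 × 344.1m = 10350.528m. Market value of debt D = 2061.2m × 87.5/100 = 1803.55m.
Total capital V = 10350.528 + 1803.55 = 12154.078.
Equity: weight = 10350.528/12154.078 = 0.8516; cost = 12%.
Bonds outstanding: weight = 1803.55/12154.078 = 0.1484; after-tax cost = 8% × (1 − 35%) = 5.2000%.
WACC = 0.8516 × 12.0000% + 0.1484 × 5.2000% = 10.9909%.

10.99%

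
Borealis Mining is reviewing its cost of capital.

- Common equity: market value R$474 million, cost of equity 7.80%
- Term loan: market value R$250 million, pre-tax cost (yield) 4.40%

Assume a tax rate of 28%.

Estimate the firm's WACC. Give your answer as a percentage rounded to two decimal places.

6.20%

Total capital V = 474 + 250 = 724.
Equity: weight = 474/724 = 0.6547; cost = 7.8%.
Term loan: weight = 250/724 = 0.3453; after-tax cost = 4.4% × (1 − 28%) = 3.1680%.
WACC = 0.6547 × 7.8000% + 0.3453 × 3.1680% = 6.2006%.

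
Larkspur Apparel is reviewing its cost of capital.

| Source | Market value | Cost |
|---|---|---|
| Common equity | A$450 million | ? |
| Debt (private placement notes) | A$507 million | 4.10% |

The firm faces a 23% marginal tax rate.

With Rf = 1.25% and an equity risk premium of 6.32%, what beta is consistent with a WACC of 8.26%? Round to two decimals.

Total capital V = 450 + 507 = 957.
Equity weight = 450/957 = 0.4702.
Private placement notes weight = 507/957 = 0.5298.
Debt contribution = 0.5298 × 4.1% × (1 − 23%) = 1.6725%.
Required equity contribution = 8.26% − 1.6725% = 6.5875%  ⇒  Re = 14.0094%.
CAPM: 14.0094% = 1.25% + β × 6.32%  ⇒  β = 2.0189.

2.02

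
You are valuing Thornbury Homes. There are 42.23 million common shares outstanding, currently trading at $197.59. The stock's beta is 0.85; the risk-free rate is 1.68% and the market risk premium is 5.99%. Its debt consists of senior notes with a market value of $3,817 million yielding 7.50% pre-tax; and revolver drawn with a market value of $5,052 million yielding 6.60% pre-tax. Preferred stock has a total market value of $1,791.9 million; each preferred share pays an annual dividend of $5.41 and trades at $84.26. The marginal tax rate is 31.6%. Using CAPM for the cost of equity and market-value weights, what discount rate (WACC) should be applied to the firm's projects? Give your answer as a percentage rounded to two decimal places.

Cost of equity via CAPM: Re = 1.68% + 0.85 × 5.99% = 6.7715%.
Cost of preferred: Rp = 5.41 / 84.26 = 6.4206%.
Market value of equity E = 197.59 × 42.23m = 8344.2257m.
Total capital V = 8344.2257 + 1791.9 + 3817 + 5052 = 19005.1257.
Equity: weight = 8344.2257/19005.1257 = 0.4391; cost = 6.7715%.
Preferred: weight = 1791.9/19005.1257 = 0.0943; cost = 6.4206%.
Senior notes: weight = 3817/19005.1257 = 0.2008; after-tax cost = 7.5% × (1 − 31.6%) = 5.1300%.
Revolver drawn: weight = 5052/19005.1257 = 0.2658; after-tax cost = 6.6% × (1 − 31.6%) = 4.5144%.
WACC = 0.4391 × 6.7715% + 0.0943 × 6.4206% + 0.2008 × 5.1300% + 0.2658 × 4.5144% = 5.8087%.

5.81%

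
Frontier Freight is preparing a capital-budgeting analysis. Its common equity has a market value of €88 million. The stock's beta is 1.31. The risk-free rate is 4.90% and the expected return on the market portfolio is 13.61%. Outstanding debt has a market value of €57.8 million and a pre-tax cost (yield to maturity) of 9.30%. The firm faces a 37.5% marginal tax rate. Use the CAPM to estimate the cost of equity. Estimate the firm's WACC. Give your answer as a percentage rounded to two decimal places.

12.15%

Market risk premium = 13.61% − 4.9% = 8.71%.
Cost of equity via CAPM: Re = 4.9% + 1.31 × 8.71% = 16.3101%.
Total capital V = 88 + 57.8 = 145.8.
Equity: weight = 88/145.8 = 0.6036; cost = 16.3101%.
Debt: weight = 57.8/145.8 = 0.3964; after-tax cost = 9.3% × (1 − 37.5%) = 5.8125%.
WACC = 0.6036 × 16.3101% + 0.3964 × 5.8125% = 12.1485%.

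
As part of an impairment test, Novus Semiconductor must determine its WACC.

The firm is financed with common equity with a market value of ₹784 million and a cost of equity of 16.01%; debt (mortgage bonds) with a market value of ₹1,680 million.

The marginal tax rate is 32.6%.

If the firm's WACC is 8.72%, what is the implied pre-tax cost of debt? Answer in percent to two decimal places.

Total capital V = 784 + 1680 = 2464.
Equity weight = 784/2464 = 0.3182.
Mortgage bonds weight = 1680/2464 = 0.6818.
Equity contribution = 0.3182 × 16.01% = 5.0941%.
Remaining for debt = 8.72% − 5.0941% = 3.6259%.
Rd × (1 − 32.6%) × 0.6818 = 3.6259%  ⇒  Rd = 7.8902%.

7.89%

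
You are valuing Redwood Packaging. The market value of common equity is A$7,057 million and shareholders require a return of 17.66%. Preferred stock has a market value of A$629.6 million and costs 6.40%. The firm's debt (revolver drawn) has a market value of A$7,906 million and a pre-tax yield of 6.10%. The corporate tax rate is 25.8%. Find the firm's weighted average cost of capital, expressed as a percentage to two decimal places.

10.55%

Total capital V = 7057 + 629.6 + 7906 = 15592.6.
Equity: weight = 7057/15592.6 = 0.4526; cost = 17.66%.
Preferred: weight = 629.6/15592.6 = 0.0404; cost = 6.4%.
Revolver drawn: weight = 7906/15592.6 = 0.5070; after-tax cost = 6.1% × (1 − 25.8%) = 4.5262%.
WACC = 0.4526 × 17.6600% + 0.0404 × 6.4000% + 0.5070 × 4.5262% = 10.5460%.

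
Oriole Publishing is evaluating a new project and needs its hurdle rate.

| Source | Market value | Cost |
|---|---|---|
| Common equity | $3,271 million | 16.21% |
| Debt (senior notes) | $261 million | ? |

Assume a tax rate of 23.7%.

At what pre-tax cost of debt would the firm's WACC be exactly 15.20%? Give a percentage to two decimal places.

Total capital V = 3271 + 261 = 3532.
Equity weight = 3271/3532 = 0.9261.
Senior notes weight = 261/3532 = 0.0739.
Equity contribution = 0.9261 × 16.21% = 15.0121%.
Remaining for debt = 15.2% − 15.0121% = 0.1879%.
Rd × (1 − 23.7%) × 0.0739 = 0.1879%  ⇒  Rd = 3.3317%.

3.33%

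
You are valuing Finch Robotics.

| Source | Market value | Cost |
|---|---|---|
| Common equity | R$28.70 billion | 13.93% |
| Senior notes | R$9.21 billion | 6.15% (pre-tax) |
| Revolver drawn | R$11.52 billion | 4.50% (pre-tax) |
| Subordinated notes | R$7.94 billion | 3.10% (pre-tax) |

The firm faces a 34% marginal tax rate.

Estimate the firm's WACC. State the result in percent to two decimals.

8.50%

Total capital V = 28.7 + 9.21 + 11.52 + 7.94 = 57.37.
Equity: weight = 28.7/57.37 = 0.5003; cost = 13.93%.
Senior notes: weight = 9.21/57.37 = 0.1605; after-tax cost = 6.15% × (1 − 34%) = 4.0590%.
Revolver drawn: weight = 11.52/57.37 = 0.2008; after-tax cost = 4.5% × (1 − 34%) = 2.9700%.
Subordinated notes: weight = 7.94/57.37 = 0.1384; after-tax cost = 3.1% × (1 − 34%) = 2.0460%.
WACC = 0.5003 × 13.9300% + 0.1605 × 4.0590% + 0.2008 × 2.9700% + 0.1384 × 2.0460% = 8.4998%.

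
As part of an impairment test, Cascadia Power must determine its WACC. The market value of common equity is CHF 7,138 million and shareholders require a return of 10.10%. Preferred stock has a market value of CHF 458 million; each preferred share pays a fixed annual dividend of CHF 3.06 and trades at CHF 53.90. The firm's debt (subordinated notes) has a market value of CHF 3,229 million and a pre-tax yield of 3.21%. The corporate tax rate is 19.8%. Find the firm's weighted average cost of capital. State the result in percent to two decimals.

Cost of preferred: Rp = 3.06 / 53.9 = 5.6772%.
Total capital V = 7138 + 458 + 3229 = 10825.
Equity: weight = 7138/10825 = 0.6594; cost = 10.1%.
Preferred: weight = 458/10825 = 0.0423; cost = 5.6772%.
Subordinated notes: weight = 3229/10825 = 0.2983; after-tax cost = 3.21% × (1 − 19.8%) = 2.5744%.
WACC = 0.6594 × 10.1000% + 0.0423 × 5.6772% + 0.2983 × 2.5744% = 7.6681%.

7.67%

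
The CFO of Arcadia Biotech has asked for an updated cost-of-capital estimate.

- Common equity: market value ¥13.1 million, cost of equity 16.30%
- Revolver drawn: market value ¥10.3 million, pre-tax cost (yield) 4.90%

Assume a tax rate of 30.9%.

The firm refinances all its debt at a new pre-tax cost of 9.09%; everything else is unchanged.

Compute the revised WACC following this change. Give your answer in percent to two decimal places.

After the change:
Total capital V = 13.1 + 10.3 = 23.4.
Equity: weight = 13.1/23.4 = 0.5598; cost = 16.3%.
Revolver drawn: weight = 10.3/23.4 = 0.4402; after-tax cost = 9.09% × (1 − 30.9%) = 6.2812%.
WACC = 0.5598 × 16.3000% + 0.4402 × 6.2812% = 11.8900%.

11.89%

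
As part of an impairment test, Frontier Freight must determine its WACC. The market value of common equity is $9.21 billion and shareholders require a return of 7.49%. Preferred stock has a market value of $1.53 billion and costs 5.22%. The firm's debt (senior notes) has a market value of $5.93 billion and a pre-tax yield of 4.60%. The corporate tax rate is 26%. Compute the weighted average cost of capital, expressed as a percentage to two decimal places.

Total capital V = 9.21 + 1.53 + 5.93 = 16.67.
Equity: weight = 9.21/16.67 = 0.5525; cost = 7.49%.
Preferred: weight = 1.53/16.67 = 0.0918; cost = 5.22%.
Senior notes: weight = 5.93/16.67 = 0.3557; after-tax cost = 4.6% × (1 − 26%) = 3.4040%.
WACC = 0.5525 × 7.4900% + 0.0918 × 5.2200% + 0.3557 × 3.4040% = 5.8281%.

5.83%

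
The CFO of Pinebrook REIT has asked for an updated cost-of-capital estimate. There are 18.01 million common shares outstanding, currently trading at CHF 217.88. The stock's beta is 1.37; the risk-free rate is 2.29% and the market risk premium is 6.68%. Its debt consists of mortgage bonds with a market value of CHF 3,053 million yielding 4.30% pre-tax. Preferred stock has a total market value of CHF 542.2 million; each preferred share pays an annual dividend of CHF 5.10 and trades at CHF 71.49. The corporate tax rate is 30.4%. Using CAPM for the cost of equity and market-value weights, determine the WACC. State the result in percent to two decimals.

Cost of equity via CAPM: Re = 2.29% + 1.37 × 6.68% = 11.4416%.
Cost of preferred: Rp = 5.1 / 71.49 = 7.1339%.
Market value of equity E = 217.88 × 18.01m = 3924.0188m.
Total capital V = 3924.0188 + 542.2 + 3053 = 7519.2188.
Equity: weight = 3924.0188/7519.2188 = 0.5219; cost = 11.4416%.
Preferred: weight = 542.2/7519.2188 = 0.0721; cost = 7.1339%.
Mortgage bonds: weight = 3053/7519.2188 = 0.4060; after-tax cost = 4.3% × (1 − 30.4%) = 2.9928%.
WACC = 0.5219 × 11.4416% + 0.0721 × 7.1339% + 0.4060 × 2.9928% = 7.7005%.

7.70%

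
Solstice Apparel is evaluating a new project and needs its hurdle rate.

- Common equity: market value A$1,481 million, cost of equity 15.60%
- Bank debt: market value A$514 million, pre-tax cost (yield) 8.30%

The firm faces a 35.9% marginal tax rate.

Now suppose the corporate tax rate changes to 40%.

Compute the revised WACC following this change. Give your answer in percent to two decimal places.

12.86%

After the change:
Total capital V = 1481 + 514 = 1995.
Equity: weight = 1481/1995 = 0.7424; cost = 15.6%.
Bank debt: weight = 514/1995 = 0.2576; after-tax cost = 8.3% × (1 − 40%) = 4.9800%.
WACC = 0.7424 × 15.6000% + 0.2576 × 4.9800% = 12.8638%.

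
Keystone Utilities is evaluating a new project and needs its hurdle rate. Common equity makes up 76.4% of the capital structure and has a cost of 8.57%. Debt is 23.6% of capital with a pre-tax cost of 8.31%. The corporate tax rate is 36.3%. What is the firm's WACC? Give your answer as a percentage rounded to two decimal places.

After-tax cost of debt = 8.31% × (1 − 36.3%) = 5.2935%.
WACC = 0.764 × 8.5700% + 0.236 × 5.2935% = 7.7967%.

7.80%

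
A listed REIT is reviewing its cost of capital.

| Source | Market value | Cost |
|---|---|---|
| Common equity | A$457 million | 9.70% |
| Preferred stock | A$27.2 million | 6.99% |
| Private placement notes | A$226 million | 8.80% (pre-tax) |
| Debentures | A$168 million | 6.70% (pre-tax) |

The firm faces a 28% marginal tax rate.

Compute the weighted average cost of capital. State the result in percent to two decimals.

Total capital V = 457 + 27.2 + 226 + 168 = 878.2.
Equity: weight = 457/878.2 = 0.5204; cost = 9.7%.
Preferred: weight = 27.2/878.2 = 0.0310; cost = 6.99%.
Private placement notes: weight = 226/878.2 = 0.2573; after-tax cost = 8.8% × (1 − 28%) = 6.3360%.
Debentures: weight = 168/878.2 = 0.1913; after-tax cost = 6.7% × (1 − 28%) = 4.8240%.
WACC = 0.5204 × 9.7000% + 0.0310 × 6.9900% + 0.2573 × 6.3360% + 0.1913 × 4.8240% = 7.8176%.

7.82%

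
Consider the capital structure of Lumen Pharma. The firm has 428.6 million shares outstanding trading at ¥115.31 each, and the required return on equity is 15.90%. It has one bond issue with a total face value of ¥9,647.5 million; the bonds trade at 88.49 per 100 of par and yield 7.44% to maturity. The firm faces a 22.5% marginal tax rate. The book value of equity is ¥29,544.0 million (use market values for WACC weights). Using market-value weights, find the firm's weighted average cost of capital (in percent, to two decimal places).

Market value of equity E = 115.31 × 428.6m = 49421.866m. Market value of debt D = 9647.5m × 88.49/100 = 8537.07275m.
Total capital V = 49421.866 + 8537.07275 = 57958.93875.
Equity: weight = 49421.866/57958.93875 = 0.8527; cost = 15.9%.
Bonds outstanding: weight = 8537.07275/57958.93875 = 0.1473; after-tax cost = 7.44% × (1 − 22.5%) = 5.7660%.
WACC = 0.8527 × 15.9000% + 0.1473 × 5.7660% = 14.4073%.

14.41%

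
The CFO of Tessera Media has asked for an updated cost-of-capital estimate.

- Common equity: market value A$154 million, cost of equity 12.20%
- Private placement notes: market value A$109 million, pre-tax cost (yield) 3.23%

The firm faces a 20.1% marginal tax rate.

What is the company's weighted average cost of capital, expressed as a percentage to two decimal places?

Total capital V = 154 + 109 = 263.
Equity: weight = 154/263 = 0.5856; cost = 12.2%.
Private placement notes: weight = 109/263 = 0.4144; after-tax cost = 3.23% × (1 − 20.1%) = 2.5808%.
WACC = 0.5856 × 12.2000% + 0.4144 × 2.5808% = 8.2133%.

8.21%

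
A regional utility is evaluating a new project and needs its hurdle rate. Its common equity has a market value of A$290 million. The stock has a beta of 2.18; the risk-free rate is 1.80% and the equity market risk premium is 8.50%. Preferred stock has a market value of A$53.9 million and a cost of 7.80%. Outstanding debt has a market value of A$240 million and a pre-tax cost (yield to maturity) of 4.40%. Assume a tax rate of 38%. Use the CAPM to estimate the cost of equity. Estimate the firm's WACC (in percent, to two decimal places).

Cost of equity via CAPM: Re = 1.8% + 2.18 × 8.5% = 20.3300%.
Total capital V = 290 + 53.9 + 240 = 583.9.
Equity: weight = 290/583.9 = 0.4967; cost = 20.33%.
Preferred: weight = 53.9/583.9 = 0.0923; cost = 7.8%.
Debt: weight = 240/583.9 = 0.4110; after-tax cost = 4.4% × (1 − 38%) = 2.7280%.
WACC = 0.4967 × 20.3300% + 0.0923 × 7.8000% + 0.4110 × 2.7280% = 11.9384%.

11.94%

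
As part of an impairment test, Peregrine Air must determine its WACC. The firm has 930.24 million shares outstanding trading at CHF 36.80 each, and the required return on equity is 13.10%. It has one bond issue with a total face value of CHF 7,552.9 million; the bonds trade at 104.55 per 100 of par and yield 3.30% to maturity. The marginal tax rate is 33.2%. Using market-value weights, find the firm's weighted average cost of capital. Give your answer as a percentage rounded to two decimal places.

Market value of equity E = 36.8 × 930.24m = 34232.832m. Market value of debt D = 7552.9m × 104.55/100 = 7896.55695m.
Total capital V = 34232.832 + 7896.55695 = 42129.38895.
Equity: weight = 34232.832/42129.38895 = 0.8126; cost = 13.1%.
Bonds outstanding: weight = 7896.55695/42129.38895 = 0.1874; after-tax cost = 3.3% × (1 − 33.2%) = 2.2044%.
WACC = 0.8126 × 13.1000% + 0.1874 × 2.2044% = 11.0578%.

11.06%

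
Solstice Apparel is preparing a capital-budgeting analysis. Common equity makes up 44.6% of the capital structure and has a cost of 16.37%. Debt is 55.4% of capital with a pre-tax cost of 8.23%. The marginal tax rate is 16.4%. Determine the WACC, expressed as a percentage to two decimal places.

After-tax cost of debt = 8.23% × (1 − 16.4%) = 6.8803%.
WACC = 0.446 × 16.3700% + 0.554 × 6.8803% = 11.1127%.

11.11%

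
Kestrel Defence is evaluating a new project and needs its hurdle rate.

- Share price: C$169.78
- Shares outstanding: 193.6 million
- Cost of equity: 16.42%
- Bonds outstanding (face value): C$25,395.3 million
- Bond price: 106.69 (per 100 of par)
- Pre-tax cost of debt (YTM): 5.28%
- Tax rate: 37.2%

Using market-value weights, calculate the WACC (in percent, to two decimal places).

Market value of equity E = 169.78 × 193.6m = 32869.408m. Market value of debt D = 25395.3m × 106.69/100 = 27094.24557m.
Total capital V = 32869.408 + 27094.24557 = 59963.65357.
Equity: weight = 32869.408/59963.65357 = 0.5482; cost = 16.42%.
Bonds outstanding: weight = 27094.24557/59963.65357 = 0.4518; after-tax cost = 5.28% × (1 − 37.2%) = 3.3158%.
WACC = 0.5482 × 16.4200% + 0.4518 × 3.3158% = 10.4990%.

10.50%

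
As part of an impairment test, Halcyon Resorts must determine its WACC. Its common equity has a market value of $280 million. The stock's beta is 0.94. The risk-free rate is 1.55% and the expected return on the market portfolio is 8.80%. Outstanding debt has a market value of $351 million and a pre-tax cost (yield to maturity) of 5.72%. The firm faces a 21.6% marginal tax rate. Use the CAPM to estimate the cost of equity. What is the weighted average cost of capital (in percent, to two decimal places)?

6.21%

Market risk premium = 8.8% − 1.55% = 7.25%.
Cost of equity via CAPM: Re = 1.55% + 0.94 × 7.25% = 8.3650%.
Total capital V = 280 + 351 = 631.
Equity: weight = 280/631 = 0.4437; cost = 8.365%.
Debt: weight = 351/631 = 0.5563; after-tax cost = 5.72% × (1 − 21.6%) = 4.4845%.
WACC = 0.4437 × 8.3650% + 0.5563 × 4.4845% = 6.2064%.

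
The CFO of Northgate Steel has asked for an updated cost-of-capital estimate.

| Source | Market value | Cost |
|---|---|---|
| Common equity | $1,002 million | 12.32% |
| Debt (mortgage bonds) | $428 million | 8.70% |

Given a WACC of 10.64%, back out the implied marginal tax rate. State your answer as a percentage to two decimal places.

22.91%

Total capital V = 1002 + 428 = 1430.
Equity weight = 1002/1430 = 0.7007.
Mortgage bonds weight = 428/1430 = 0.2993.
Equity contribution = 0.7007 × 12.32% = 8.6326%.
Debt contribution must be 10.64% − 8.6326% = 2.0074%.
0.2993 × 8.7% × (1 − T) = 2.0074%  ⇒  (1 − T) = 0.7709.
T = 22.9090%.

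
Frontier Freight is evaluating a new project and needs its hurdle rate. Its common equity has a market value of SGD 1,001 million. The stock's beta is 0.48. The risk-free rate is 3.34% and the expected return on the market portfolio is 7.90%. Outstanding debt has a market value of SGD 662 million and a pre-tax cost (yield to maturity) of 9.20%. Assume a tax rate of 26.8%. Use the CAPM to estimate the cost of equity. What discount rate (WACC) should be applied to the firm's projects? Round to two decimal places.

6.01%

Market risk premium = 7.9% − 3.34% = 4.56%.
Cost of equity via CAPM: Re = 3.34% + 0.48 × 4.56% = 5.5288%.
Total capital V = 1001 + 662 = 1663.
Equity: weight = 1001/1663 = 0.6019; cost = 5.5288%.
Debt: weight = 662/1663 = 0.3981; after-tax cost = 9.2% × (1 − 26.8%) = 6.7344%.
WACC = 0.6019 × 5.5288% + 0.3981 × 6.7344% = 6.0087%.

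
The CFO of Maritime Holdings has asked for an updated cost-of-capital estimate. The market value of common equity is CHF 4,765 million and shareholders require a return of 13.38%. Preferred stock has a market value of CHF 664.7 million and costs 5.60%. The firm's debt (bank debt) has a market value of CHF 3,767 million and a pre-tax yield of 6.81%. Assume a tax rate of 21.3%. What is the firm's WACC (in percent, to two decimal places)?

Total capital V = 4765 + 664.7 + 3767 = 9196.7.
Equity: weight = 4765/9196.7 = 0.5181; cost = 13.38%.
Preferred: weight = 664.7/9196.7 = 0.0723; cost = 5.6%.
Bank debt: weight = 3767/9196.7 = 0.4096; after-tax cost = 6.81% × (1 − 21.3%) = 5.3595%.
WACC = 0.5181 × 13.3800% + 0.0723 × 5.6000% + 0.4096 × 5.3595% = 9.5325%.

9.53%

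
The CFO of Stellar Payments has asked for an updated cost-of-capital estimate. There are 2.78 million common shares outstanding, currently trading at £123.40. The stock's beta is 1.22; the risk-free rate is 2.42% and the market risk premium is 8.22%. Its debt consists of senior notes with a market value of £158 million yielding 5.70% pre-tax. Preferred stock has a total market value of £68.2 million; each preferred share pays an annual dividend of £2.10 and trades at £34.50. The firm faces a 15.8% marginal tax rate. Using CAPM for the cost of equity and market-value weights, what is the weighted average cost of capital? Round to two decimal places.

9.56%

Cost of equity via CAPM: Re = 2.42% + 1.22 × 8.22% = 12.4484%.
Cost of preferred: Rp = 2.1 / 34.5 = 6.0870%.
Market value of equity E = 123.4 × 2.78m = 343.052m.
Total capital V = 343.052 + 68.2 + 158 = 569.252.
Equity: weight = 343.052/569.252 = 0.6026; cost = 12.4484%.
Preferred: weight = 68.2/569.252 = 0.1198; cost = 6.087%.
Senior notes: weight = 158/569.252 = 0.2776; after-tax cost = 5.7% × (1 − 15.8%) = 4.7994%.
WACC = 0.6026 × 12.4484% + 0.1198 × 6.0870% + 0.2776 × 4.7994% = 9.5632%.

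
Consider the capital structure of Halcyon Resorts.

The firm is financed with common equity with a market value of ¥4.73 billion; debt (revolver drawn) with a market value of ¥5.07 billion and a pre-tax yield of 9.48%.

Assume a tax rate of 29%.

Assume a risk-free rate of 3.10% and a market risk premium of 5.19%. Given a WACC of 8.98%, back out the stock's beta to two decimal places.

Total capital V = 4.73 + 5.07 = 9.8.
Equity weight = 4.73/9.8 = 0.4827.
Revolver drawn weight = 5.07/9.8 = 0.5173.
Debt contribution = 0.5173 × 9.48% × (1 − 29%) = 3.4822%.
Required equity contribution = 8.98% − 3.4822% = 5.4978%  ⇒  Re = 11.3909%.
CAPM: 11.3909% = 3.1% + β × 5.19%  ⇒  β = 1.5975.

1.60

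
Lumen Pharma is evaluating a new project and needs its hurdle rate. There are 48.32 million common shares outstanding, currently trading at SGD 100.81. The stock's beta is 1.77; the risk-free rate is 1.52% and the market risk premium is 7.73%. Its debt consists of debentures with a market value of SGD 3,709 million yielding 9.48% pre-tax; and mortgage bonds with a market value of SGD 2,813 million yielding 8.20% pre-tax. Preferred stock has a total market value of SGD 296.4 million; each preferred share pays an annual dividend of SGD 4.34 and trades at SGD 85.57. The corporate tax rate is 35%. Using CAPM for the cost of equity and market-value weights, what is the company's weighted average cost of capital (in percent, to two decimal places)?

Cost of equity via CAPM: Re = 1.52% + 1.77 × 7.73% = 15.2021%.
Cost of preferred: Rp = 4.34 / 85.57 = 5.0719%.
Market value of equity E = 100.81 × 48.32m = 4871.1392m.
Total capital V = 4871.1392 + 296.4 + 3709 + 2813 = 11689.5392.
Equity: weight = 4871.1392/11689.5392 = 0.4167; cost = 15.2021%.
Preferred: weight = 296.4/11689.5392 = 0.0254; cost = 5.0719%.
Debentures: weight = 3709/11689.5392 = 0.3173; after-tax cost = 9.48% × (1 − 35%) = 6.1620%.
Mortgage bonds: weight = 2813/11689.5392 = 0.2406; after-tax cost = 8.2% × (1 − 35%) = 5.3300%.
WACC = 0.4167 × 15.2021% + 0.0254 × 5.0719% + 0.3173 × 6.1620% + 0.2406 × 5.3300% = 9.7012%.

9.70%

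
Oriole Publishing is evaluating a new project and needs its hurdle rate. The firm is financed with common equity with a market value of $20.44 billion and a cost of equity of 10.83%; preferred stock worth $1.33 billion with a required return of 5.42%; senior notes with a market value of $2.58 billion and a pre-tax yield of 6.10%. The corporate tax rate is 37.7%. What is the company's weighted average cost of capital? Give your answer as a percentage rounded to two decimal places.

Total capital V = 20.44 + 1.33 + 2.58 = 24.35.
Equity: weight = 20.44/24.35 = 0.8394; cost = 10.83%.
Preferred: weight = 1.33/24.35 = 0.0546; cost = 5.42%.
Senior notes: weight = 2.58/24.35 = 0.1060; after-tax cost = 6.1% × (1 − 37.7%) = 3.8003%.
WACC = 0.8394 × 10.8300% + 0.0546 × 5.4200% + 0.1060 × 3.8003% = 9.7897%.

9.79%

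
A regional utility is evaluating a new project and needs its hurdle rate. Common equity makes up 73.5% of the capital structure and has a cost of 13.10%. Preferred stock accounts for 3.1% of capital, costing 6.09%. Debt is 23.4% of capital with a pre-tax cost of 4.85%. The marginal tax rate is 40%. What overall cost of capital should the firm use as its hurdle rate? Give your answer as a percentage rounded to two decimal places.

After-tax cost of debt = 4.85% × (1 − 40%) = 2.9100%.
WACC = 0.735 × 13.1000% + 0.031 × 6.0900% + 0.234 × 2.9100% = 10.4982%.

10.50%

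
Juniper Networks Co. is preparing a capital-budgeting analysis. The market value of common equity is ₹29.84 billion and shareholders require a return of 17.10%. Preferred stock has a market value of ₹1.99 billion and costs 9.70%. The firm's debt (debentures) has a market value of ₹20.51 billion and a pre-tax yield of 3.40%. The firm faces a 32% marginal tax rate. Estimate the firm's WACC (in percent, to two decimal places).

11.02%

Total capital V = 29.84 + 1.99 + 20.51 = 52.34.
Equity: weight = 29.84/52.34 = 0.5701; cost = 17.1%.
Preferred: weight = 1.99/52.34 = 0.0380; cost = 9.7%.
Debentures: weight = 20.51/52.34 = 0.3919; after-tax cost = 3.4% × (1 − 32%) = 2.3120%.
WACC = 0.5701 × 17.1000% + 0.0380 × 9.7000% + 0.3919 × 2.3120% = 11.0238%.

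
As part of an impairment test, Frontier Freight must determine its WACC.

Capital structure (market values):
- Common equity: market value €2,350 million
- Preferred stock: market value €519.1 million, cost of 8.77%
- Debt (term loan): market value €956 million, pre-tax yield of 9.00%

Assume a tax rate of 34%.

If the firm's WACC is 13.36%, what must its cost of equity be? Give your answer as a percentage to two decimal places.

17.39%

Total capital V = 2350 + 519.1 + 956 = 3825.1.
Equity weight = 2350/3825.1 = 0.6144.
Preferred weight = 519.1/3825.1 = 0.1357.
Term loan weight = 956/3825.1 = 0.2499.
Debt contribution = 0.2499 × 9% × (1 − 34%) = 1.4846%.
Preferred contribution = 0.1357 × 8.77% = 1.1902%.
Required equity contribution = 13.36% − 2.6747% = 10.6853%.
Re = 10.6853% / 0.6144 = 17.3924%.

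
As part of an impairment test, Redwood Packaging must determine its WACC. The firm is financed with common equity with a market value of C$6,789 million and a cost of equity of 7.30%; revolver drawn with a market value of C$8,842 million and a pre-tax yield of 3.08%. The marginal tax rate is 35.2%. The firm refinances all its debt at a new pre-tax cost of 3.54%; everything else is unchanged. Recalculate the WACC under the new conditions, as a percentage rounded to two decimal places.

After the change:
Total capital V = 6789 + 8842 = 15631.
Equity: weight = 6789/15631 = 0.4343; cost = 7.3%.
Revolver drawn: weight = 8842/15631 = 0.5657; after-tax cost = 3.54% × (1 − 35.2%) = 2.2939%.
WACC = 0.4343 × 7.3000% + 0.5657 × 2.2939% = 4.4682%.

4.47%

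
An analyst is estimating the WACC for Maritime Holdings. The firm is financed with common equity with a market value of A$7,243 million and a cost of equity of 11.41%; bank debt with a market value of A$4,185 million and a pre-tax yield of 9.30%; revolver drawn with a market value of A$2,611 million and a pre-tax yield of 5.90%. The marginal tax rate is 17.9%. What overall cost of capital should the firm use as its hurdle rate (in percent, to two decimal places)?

9.06%

Total capital V = 7243 + 4185 + 2611 = 14039.
Equity: weight = 7243/14039 = 0.5159; cost = 11.41%.
Bank debt: weight = 4185/14039 = 0.2981; after-tax cost = 9.3% × (1 − 17.9%) = 7.6353%.
Revolver drawn: weight = 2611/14039 = 0.1860; after-tax cost = 5.9% × (1 − 17.9%) = 4.8439%.
WACC = 0.5159 × 11.4100% + 0.2981 × 7.6353% + 0.1860 × 4.8439% = 9.0636%.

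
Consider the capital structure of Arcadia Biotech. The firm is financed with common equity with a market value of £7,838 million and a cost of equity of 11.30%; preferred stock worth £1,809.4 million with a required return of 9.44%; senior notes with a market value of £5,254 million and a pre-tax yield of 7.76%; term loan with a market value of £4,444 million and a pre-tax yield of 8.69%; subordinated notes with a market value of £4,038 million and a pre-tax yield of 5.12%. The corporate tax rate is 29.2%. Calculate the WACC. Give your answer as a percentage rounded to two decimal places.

Total capital V = 7838 + 1809.4 + 5254 + 4444 + 4038 = 23383.4.
Equity: weight = 7838/23383.4 = 0.3352; cost = 11.3%.
Preferred: weight = 1809.4/23383.4 = 0.0774; cost = 9.44%.
Senior notes: weight = 5254/23383.4 = 0.2247; after-tax cost = 7.76% × (1 − 29.2%) = 5.4941%.
Term loan: weight = 4444/23383.4 = 0.1900; after-tax cost = 8.69% × (1 − 29.2%) = 6.1525%.
Subordinated notes: weight = 4038/23383.4 = 0.1727; after-tax cost = 5.12% × (1 − 29.2%) = 3.6250%.
WACC = 0.3352 × 11.3000% + 0.0774 × 9.4400% + 0.2247 × 5.4941% + 0.1900 × 6.1525% + 0.1727 × 3.6250% = 7.5479%.

7.55%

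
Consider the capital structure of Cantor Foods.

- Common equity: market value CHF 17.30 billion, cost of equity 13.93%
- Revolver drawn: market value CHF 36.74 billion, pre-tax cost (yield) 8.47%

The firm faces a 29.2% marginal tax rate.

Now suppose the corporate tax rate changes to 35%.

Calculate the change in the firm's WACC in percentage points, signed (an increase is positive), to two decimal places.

-0.33 pp

Current WACC:
Total capital V = 17.3 + 36.74 = 54.04.
Equity: weight = 17.3/54.04 = 0.3201; cost = 13.93%.
Revolver drawn: weight = 36.74/54.04 = 0.6799; after-tax cost = 8.47% × (1 − 29.2%) = 5.9968%.
WACC = 0.3201 × 13.9300% + 0.6799 × 5.9968% = 8.5365%.
After the change:
Total capital V = 17.3 + 36.74 = 54.04.
Equity: weight = 17.3/54.04 = 0.3201; cost = 13.93%.
Revolver drawn: weight = 36.74/54.04 = 0.6799; after-tax cost = 8.47% × (1 − 35%) = 5.5055%.
WACC = 0.3201 × 13.9300% + 0.6799 × 5.5055% = 8.2025%.
Change in WACC = 8.2025% − 8.5365% = -0.3340 pp.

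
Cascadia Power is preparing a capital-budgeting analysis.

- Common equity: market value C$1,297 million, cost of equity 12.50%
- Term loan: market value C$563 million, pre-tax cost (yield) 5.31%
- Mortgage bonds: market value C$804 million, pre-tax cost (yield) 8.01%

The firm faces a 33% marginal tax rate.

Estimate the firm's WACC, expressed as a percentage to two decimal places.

8.46%

Total capital V = 1297 + 563 + 804 = 2664.
Equity: weight = 1297/2664 = 0.4869; cost = 12.5%.
Term loan: weight = 563/2664 = 0.2113; after-tax cost = 5.31% × (1 − 33%) = 3.5577%.
Mortgage bonds: weight = 804/2664 = 0.3018; after-tax cost = 8.01% × (1 − 33%) = 5.3667%.
WACC = 0.4869 × 12.5000% + 0.2113 × 3.5577% + 0.3018 × 5.3667% = 8.4573%.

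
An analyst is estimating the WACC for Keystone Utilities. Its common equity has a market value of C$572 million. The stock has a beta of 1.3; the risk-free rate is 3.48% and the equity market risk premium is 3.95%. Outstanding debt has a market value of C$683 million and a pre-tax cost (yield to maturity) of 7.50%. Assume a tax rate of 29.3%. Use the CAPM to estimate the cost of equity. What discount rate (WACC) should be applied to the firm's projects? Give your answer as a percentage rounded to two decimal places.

Cost of equity via CAPM: Re = 3.48% + 1.3 × 3.95% = 8.6150%.
Total capital V = 572 + 683 = 1255.
Equity: weight = 572/1255 = 0.4558; cost = 8.615%.
Debt: weight = 683/1255 = 0.5442; after-tax cost = 7.5% × (1 − 29.3%) = 5.3025%.
WACC = 0.4558 × 8.6150% + 0.5442 × 5.3025% = 6.8123%.

6.81%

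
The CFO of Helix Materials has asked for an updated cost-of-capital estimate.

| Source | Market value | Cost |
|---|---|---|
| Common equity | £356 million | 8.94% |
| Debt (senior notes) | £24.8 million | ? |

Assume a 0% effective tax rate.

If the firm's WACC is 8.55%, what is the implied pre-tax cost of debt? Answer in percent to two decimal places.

2.95%

Total capital V = 356 + 24.8 = 380.8.
Equity weight = 356/380.8 = 0.9349.
Senior notes weight = 24.8/380.8 = 0.0651.
Equity contribution = 0.9349 × 8.94% = 8.3578%.
Remaining for debt = 8.55% − 8.3578% = 0.1922%.
Rd × (1 − 0%) × 0.0651 = 0.1922%  ⇒  Rd = 2.9516%.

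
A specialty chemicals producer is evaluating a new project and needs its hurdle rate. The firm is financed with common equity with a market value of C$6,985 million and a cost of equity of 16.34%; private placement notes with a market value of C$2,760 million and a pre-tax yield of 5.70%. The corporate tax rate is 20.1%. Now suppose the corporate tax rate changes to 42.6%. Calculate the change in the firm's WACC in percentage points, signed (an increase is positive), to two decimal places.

Current WACC:
Total capital V = 6985 + 2760 = 9745.
Equity: weight = 6985/9745 = 0.7168; cost = 16.34%.
Private placement notes: weight = 2760/9745 = 0.2832; after-tax cost = 5.7% × (1 − 20.1%) = 4.5543%.
WACC = 0.7168 × 16.3400% + 0.2832 × 4.5543% = 13.0020%.
After the change:
Total capital V = 6985 + 2760 = 9745.
Equity: weight = 6985/9745 = 0.7168; cost = 16.34%.
Private placement notes: weight = 2760/9745 = 0.2832; after-tax cost = 5.7% × (1 − 42.6%) = 3.2718%.
WACC = 0.7168 × 16.3400% + 0.2832 × 3.2718% = 12.6388%.
Change in WACC = 12.6388% − 13.0020% = -0.3632 pp.

-0.36 pp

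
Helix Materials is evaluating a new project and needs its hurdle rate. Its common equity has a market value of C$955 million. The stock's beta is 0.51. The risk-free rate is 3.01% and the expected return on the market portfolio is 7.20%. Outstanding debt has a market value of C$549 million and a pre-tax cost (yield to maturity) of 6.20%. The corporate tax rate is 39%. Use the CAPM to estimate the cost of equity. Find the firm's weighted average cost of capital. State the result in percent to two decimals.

4.65%

Market risk premium = 7.2% − 3.01% = 4.19%.
Cost of equity via CAPM: Re = 3.01% + 0.51 × 4.19% = 5.1469%.
Total capital V = 955 + 549 = 1504.
Equity: weight = 955/1504 = 0.6350; cost = 5.1469%.
Debt: weight = 549/1504 = 0.3650; after-tax cost = 6.2% × (1 − 39%) = 3.7820%.
WACC = 0.6350 × 5.1469% + 0.3650 × 3.7820% = 4.6487%.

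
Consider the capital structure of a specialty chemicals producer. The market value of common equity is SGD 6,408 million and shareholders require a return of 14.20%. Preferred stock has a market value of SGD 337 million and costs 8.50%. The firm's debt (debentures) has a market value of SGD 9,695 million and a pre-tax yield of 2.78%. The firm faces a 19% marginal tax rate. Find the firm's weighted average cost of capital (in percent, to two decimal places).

Total capital V = 6408 + 337 + 9695 = 16440.
Equity: weight = 6408/16440 = 0.3898; cost = 14.2%.
Preferred: weight = 337/16440 = 0.0205; cost = 8.5%.
Debentures: weight = 9695/16440 = 0.5897; after-tax cost = 2.78% × (1 − 19%) = 2.2518%.
WACC = 0.3898 × 14.2000% + 0.0205 × 8.5000% + 0.5897 × 2.2518% = 7.0371%.

7.04%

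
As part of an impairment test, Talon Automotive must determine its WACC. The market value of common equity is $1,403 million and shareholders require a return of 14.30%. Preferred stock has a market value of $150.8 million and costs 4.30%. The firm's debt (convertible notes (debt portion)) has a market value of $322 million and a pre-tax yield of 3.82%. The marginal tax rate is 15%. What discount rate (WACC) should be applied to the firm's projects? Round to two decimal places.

11.60%

Total capital V = 1403 + 150.8 + 322 = 1875.8.
Equity: weight = 1403/1875.8 = 0.7479; cost = 14.3%.
Preferred: weight = 150.8/1875.8 = 0.0804; cost = 4.3%.
Convertible notes (debt portion): weight = 322/1875.8 = 0.1717; after-tax cost = 3.82% × (1 − 15%) = 3.2470%.
WACC = 0.7479 × 14.3000% + 0.0804 × 4.3000% + 0.1717 × 3.2470% = 11.5987%.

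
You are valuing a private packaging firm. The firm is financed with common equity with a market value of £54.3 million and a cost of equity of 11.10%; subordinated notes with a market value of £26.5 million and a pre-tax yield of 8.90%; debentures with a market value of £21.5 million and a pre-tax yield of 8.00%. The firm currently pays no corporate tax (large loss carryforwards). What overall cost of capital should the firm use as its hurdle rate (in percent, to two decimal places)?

Total capital V = 54.3 + 26.5 + 21.5 = 102.3.
Equity: weight = 54.3/102.3 = 0.5308; cost = 11.1%.
Subordinated notes: weight = 26.5/102.3 = 0.2590; after-tax cost = 8.9% × (1 − 0%) = 8.9000%.
Debentures: weight = 21.5/102.3 = 0.2102; after-tax cost = 8% × (1 − 0%) = 8.0000%.
WACC = 0.5308 × 11.1000% + 0.2590 × 8.9000% + 0.2102 × 8.0000% = 9.8786%.

9.88%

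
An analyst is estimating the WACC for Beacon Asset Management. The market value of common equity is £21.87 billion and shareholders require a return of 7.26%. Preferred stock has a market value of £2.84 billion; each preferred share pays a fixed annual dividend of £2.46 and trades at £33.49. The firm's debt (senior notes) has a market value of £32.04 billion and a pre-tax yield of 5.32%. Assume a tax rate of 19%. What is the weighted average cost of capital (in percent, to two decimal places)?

Cost of preferred: Rp = 2.46 / 33.49 = 7.3455%.
Total capital V = 21.87 + 2.84 + 32.04 = 56.75.
Equity: weight = 21.87/56.75 = 0.3854; cost = 7.26%.
Preferred: weight = 2.84/56.75 = 0.0500; cost = 7.3455%.
Senior notes: weight = 32.04/56.75 = 0.5646; after-tax cost = 5.32% × (1 − 19%) = 4.3092%.
WACC = 0.3854 × 7.2600% + 0.0500 × 7.3455% + 0.5646 × 4.3092% = 5.5983%.

5.60%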